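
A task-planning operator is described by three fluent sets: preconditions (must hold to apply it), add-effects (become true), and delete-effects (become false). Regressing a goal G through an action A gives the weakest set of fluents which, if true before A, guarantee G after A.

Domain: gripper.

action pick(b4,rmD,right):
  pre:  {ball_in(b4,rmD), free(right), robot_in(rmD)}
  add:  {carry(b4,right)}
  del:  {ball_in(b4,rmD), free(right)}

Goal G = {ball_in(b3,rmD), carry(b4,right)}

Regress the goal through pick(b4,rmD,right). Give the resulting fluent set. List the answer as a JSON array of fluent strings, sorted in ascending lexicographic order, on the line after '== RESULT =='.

Compute (G \ add) ∪ pre:
  G ∩ del = {}  (empty — regression defined)
  G \ add = {ball_in(b3,rmD), carry(b4,right)} \ {carry(b4,right)} = {ball_in(b3,rmD)}
  ∪ pre   = {ball_in(b3,rmD)} ∪ {ball_in(b4,rmD), free(right), robot_in(rmD)}
          = {ball_in(b3,rmD), ball_in(b4,rmD), free(right), robot_in(rmD)}

== RESULT ==
["ball_in(b3,rmD)", "ball_in(b4,rmD)", "free(right)", "robot_in(rmD)"]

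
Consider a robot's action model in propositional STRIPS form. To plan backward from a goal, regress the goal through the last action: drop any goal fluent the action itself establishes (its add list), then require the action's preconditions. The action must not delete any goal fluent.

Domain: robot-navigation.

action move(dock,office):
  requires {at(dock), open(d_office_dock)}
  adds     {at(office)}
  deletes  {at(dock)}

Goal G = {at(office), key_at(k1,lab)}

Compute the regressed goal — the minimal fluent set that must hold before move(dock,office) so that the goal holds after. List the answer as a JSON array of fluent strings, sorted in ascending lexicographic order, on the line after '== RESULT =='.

Compute (G \ add) ∪ pre:
  G ∩ del = {}  (empty — regression defined)
  G \ add = {at(office), key_at(k1,lab)} \ {at(office)} = {key_at(k1,lab)}
  ∪ pre   = {key_at(k1,lab)} ∪ {at(dock), open(d_office_dock)}
          = {at(dock), key_at(k1,lab), open(d_office_dock)}

== RESULT ==
["at(dock)", "key_at(k1,lab)", "open(d_office_dock)"]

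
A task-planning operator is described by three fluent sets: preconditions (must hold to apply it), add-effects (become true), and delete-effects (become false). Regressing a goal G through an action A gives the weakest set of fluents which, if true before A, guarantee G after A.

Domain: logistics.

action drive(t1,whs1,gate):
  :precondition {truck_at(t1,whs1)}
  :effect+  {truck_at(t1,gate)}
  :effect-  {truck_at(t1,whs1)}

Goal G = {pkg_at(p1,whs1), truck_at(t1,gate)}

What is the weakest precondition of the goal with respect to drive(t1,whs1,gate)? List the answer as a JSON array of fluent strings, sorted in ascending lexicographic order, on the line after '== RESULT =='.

Compute (G \ add) ∪ pre:
  G ∩ del = {}  (empty — regression defined)
  G \ add = {pkg_at(p1,whs1), truck_at(t1,gate)} \ {truck_at(t1,gate)} = {pkg_at(p1,whs1)}
  ∪ pre   = {pkg_at(p1,whs1)} ∪ {truck_at(t1,whs1)}
          = {pkg_at(p1,whs1), truck_at(t1,whs1)}

== RESULT ==
["pkg_at(p1,whs1)", "truck_at(t1,whs1)"]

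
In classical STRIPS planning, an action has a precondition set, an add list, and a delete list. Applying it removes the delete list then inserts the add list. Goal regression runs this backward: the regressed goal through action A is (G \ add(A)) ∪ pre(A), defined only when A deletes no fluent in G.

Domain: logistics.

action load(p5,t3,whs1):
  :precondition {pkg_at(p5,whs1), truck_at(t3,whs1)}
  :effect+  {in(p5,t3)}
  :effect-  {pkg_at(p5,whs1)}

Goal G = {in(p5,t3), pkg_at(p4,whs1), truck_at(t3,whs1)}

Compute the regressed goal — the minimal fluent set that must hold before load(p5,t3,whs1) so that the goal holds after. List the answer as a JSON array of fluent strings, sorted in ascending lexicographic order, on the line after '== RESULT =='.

Compute (G \ add) ∪ pre:
  G ∩ del = {}  (empty — regression defined)
  G \ add = {in(p5,t3), pkg_at(p4,whs1), truck_at(t3,whs1)} \ {in(p5,t3)} = {pkg_at(p4,whs1), truck_at(t3,whs1)}
  ∪ pre   = {pkg_at(p4,whs1), truck_at(t3,whs1)} ∪ {pkg_at(p5,whs1), truck_at(t3,whs1)}
          = {pkg_at(p4,whs1), pkg_at(p5,whs1), truck_at(t3,whs1)}

== RESULT ==
["pkg_at(p4,whs1)", "pkg_at(p5,whs1)", "truck_at(t3,whs1)"]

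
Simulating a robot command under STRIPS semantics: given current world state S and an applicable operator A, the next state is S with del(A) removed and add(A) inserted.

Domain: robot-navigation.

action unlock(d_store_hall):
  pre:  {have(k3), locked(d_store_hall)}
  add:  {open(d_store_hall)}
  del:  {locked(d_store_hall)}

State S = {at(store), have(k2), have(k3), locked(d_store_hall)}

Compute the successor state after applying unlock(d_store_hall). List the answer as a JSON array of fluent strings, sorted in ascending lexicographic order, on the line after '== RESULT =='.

Progress:
  pre ⊆ S: {have(k3), locked(d_store_hall)} ⊆ S  — applicable
  S \ del = {at(store), have(k2), have(k3)}
  ∪ add   = {at(store), have(k2), have(k3), open(d_store_hall)}

== RESULT ==
["at(store)", "have(k2)", "have(k3)", "open(d_store_hall)"]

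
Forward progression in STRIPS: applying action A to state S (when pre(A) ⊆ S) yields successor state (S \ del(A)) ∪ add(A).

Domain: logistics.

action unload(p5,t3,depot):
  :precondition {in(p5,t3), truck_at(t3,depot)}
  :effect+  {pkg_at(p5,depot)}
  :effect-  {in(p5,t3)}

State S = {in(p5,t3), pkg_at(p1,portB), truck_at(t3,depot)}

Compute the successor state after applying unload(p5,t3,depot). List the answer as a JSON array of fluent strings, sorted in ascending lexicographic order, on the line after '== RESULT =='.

Compute (S \ del) ∪ add:
  pre ⊆ S: {in(p5,t3), truck_at(t3,depot)} ⊆ S  — applicable
  S \ del = {pkg_at(p1,portB), truck_at(t3,depot)}
  ∪ add   = {pkg_at(p1,portB), pkg_at(p5,depot), truck_at(t3,depot)}

== RESULT ==
["pkg_at(p1,portB)", "pkg_at(p5,depot)", "truck_at(t3,depot)"]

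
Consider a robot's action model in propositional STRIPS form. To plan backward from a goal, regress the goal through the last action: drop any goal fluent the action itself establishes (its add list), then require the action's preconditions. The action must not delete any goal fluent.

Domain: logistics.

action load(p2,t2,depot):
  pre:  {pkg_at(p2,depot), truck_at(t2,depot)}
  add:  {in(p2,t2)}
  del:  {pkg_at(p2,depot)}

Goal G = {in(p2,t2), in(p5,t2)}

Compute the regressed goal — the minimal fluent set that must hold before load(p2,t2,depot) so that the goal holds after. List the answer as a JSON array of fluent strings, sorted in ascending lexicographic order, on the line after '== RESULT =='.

Regress:
  G ∩ del = {}  (empty — regression defined)
  G \ add = {in(p2,t2), in(p5,t2)} \ {in(p2,t2)} = {in(p5,t2)}
  ∪ pre   = {in(p5,t2)} ∪ {pkg_at(p2,depot), truck_at(t2,depot)}
          = {in(p5,t2), pkg_at(p2,depot), truck_at(t2,depot)}

== RESULT ==
["in(p5,t2)", "pkg_at(p2,depot)", "truck_at(t2,depot)"]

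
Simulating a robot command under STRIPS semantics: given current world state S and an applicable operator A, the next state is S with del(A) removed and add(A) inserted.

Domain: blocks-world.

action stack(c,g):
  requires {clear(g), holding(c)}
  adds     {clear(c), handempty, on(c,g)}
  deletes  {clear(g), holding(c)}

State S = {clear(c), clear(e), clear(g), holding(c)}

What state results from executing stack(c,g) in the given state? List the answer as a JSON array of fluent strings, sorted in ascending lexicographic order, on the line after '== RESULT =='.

Compute (S \ del) ∪ add:
  pre ⊆ S: {clear(g), holding(c)} ⊆ S  — applicable
  S \ del = {clear(c), clear(e)}
  ∪ add   = {clear(c), clear(e), handempty, on(c,g)}

== RESULT ==
["clear(c)", "clear(e)", "handempty", "on(c,g)"]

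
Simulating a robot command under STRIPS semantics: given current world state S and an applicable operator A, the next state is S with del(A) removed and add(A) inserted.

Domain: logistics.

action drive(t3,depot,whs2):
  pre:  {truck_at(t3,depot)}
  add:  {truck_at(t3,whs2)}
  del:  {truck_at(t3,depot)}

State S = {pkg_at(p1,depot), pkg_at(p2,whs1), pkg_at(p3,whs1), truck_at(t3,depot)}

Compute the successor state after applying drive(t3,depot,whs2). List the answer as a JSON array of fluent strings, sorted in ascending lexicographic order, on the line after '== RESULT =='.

Compute (S \ del) ∪ add:
  pre ⊆ S: {truck_at(t3,depot)} ⊆ S  — applicable
  S \ del = {pkg_at(p1,depot), pkg_at(p2,whs1), pkg_at(p3,whs1)}
  ∪ add   = {pkg_at(p1,depot), pkg_at(p2,whs1), pkg_at(p3,whs1), truck_at(t3,whs2)}

== RESULT ==
["pkg_at(p1,depot)", "pkg_at(p2,whs1)", "pkg_at(p3,whs1)", "truck_at(t3,whs2)"]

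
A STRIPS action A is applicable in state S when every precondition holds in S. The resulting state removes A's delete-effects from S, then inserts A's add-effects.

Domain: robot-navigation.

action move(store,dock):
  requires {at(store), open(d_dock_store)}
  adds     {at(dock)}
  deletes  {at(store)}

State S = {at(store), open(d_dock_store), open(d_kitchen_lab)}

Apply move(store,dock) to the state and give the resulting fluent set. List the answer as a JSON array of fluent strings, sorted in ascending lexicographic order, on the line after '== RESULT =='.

Progress:
  pre ⊆ S: {at(store), open(d_dock_store)} ⊆ S  — applicable
  S \ del = {open(d_dock_store), open(d_kitchen_lab)}
  ∪ add   = {at(dock), open(d_dock_store), open(d_kitchen_lab)}

== RESULT ==
["at(dock)", "open(d_dock_store)", "open(d_kitchen_lab)"]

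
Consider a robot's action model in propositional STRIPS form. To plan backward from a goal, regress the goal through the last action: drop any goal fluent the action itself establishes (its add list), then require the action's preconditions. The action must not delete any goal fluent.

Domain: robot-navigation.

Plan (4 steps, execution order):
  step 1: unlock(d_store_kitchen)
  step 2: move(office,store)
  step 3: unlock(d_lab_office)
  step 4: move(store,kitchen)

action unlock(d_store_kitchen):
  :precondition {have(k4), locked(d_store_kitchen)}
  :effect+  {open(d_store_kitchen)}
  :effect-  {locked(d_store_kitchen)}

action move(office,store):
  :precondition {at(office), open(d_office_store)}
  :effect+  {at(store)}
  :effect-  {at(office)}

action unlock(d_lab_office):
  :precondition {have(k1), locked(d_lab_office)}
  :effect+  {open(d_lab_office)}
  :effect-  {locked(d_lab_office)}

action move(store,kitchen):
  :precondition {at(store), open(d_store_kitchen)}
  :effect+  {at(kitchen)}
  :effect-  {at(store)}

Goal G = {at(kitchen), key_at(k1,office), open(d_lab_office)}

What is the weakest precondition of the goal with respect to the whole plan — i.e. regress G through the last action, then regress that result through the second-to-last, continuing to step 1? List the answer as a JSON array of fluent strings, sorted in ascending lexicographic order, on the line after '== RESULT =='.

Work backward from the goal:
  through step 4 (move(store,kitchen)): drop {at(kitchen)}, keep {key_at(k1,office), open(d_lab_office)}, require {at(store), open(d_store_kitchen)}
    → {at(store), key_at(k1,office), open(d_lab_office), open(d_store_kitchen)}
  through step 3 (unlock(d_lab_office)): drop {open(d_lab_office)}, keep {at(store), key_at(k1,office), open(d_store_kitchen)}, require {have(k1), locked(d_lab_office)}
    → {at(store), have(k1), key_at(k1,office), locked(d_lab_office), open(d_store_kitchen)}
  through step 2 (move(office,store)): drop {at(store)}, keep {have(k1), key_at(k1,office), locked(d_lab_office), open(d_store_kitchen)}, require {at(office), open(d_office_store)}
    → {at(office), have(k1), key_at(k1,office), locked(d_lab_office), open(d_office_store), open(d_store_kitchen)}
  through step 1 (unlock(d_store_kitchen)): drop {open(d_store_kitchen)}, keep {at(office), have(k1), key_at(k1,office), locked(d_lab_office), open(d_office_store)}, require {have(k4), locked(d_store_kitchen)}
    → {at(office), have(k1), have(k4), key_at(k1,office), locked(d_lab_office), locked(d_store_kitchen), open(d_office_store)}

== RESULT ==
["at(office)", "have(k1)", "have(k4)", "key_at(k1,office)", "locked(d_lab_office)", "locked(d_store_kitchen)", "open(d_office_store)"]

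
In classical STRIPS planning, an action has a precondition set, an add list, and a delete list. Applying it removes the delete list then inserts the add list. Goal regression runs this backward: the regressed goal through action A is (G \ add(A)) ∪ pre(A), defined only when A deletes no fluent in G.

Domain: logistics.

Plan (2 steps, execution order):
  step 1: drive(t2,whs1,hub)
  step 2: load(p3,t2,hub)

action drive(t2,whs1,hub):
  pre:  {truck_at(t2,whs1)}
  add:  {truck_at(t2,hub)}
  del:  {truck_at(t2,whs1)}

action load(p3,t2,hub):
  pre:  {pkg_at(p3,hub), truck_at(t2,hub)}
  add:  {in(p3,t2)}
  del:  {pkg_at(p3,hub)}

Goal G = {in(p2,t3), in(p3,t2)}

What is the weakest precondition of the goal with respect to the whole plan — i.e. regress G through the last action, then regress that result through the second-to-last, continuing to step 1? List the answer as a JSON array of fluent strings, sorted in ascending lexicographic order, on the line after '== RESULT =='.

Work backward from the goal:
  through step 2 (load(p3,t2,hub)): drop {in(p3,t2)}, keep {in(p2,t3)}, require {pkg_at(p3,hub), truck_at(t2,hub)}
    → {in(p2,t3), pkg_at(p3,hub), truck_at(t2,hub)}
  through step 1 (drive(t2,whs1,hub)): drop {truck_at(t2,hub)}, keep {in(p2,t3), pkg_at(p3,hub)}, require {truck_at(t2,whs1)}
    → {in(p2,t3), pkg_at(p3,hub), truck_at(t2,whs1)}

== RESULT ==
["in(p2,t3)", "pkg_at(p3,hub)", "truck_at(t2,whs1)"]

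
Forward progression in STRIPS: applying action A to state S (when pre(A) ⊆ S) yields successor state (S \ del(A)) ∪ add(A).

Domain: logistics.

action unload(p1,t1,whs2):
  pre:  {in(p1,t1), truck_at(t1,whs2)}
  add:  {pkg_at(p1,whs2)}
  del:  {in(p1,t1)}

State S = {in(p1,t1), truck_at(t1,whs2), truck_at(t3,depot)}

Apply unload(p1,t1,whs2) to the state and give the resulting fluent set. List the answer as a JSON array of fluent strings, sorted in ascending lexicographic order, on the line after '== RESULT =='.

Compute (S \ del) ∪ add:
  pre ⊆ S: {in(p1,t1), truck_at(t1,whs2)} ⊆ S  — applicable
  S \ del = {truck_at(t1,whs2), truck_at(t3,depot)}
  ∪ add   = {pkg_at(p1,whs2), truck_at(t1,whs2), truck_at(t3,depot)}

== RESULT ==
["pkg_at(p1,whs2)", "truck_at(t1,whs2)", "truck_at(t3,depot)"]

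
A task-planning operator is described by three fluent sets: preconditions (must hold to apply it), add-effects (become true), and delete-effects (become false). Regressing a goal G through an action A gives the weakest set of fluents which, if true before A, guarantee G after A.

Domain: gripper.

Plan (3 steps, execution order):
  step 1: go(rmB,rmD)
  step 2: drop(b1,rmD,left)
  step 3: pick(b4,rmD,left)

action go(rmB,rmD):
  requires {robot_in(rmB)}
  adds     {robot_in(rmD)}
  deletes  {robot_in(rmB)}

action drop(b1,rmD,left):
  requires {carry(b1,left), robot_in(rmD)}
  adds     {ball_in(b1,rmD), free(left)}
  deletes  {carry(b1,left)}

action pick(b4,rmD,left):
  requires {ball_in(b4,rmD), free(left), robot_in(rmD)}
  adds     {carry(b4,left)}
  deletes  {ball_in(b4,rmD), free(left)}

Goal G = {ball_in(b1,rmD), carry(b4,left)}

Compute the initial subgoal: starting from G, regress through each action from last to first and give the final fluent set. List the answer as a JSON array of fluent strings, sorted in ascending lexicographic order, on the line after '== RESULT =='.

Regress step by step:
  through step 3 (pick(b4,rmD,left)): drop {carry(b4,left)}, keep {ball_in(b1,rmD)}, require {ball_in(b4,rmD), free(left), robot_in(rmD)}
    → {ball_in(b1,rmD), ball_in(b4,rmD), free(left), robot_in(rmD)}
  through step 2 (drop(b1,rmD,left)): drop {ball_in(b1,rmD), free(left)}, keep {ball_in(b4,rmD), robot_in(rmD)}, require {carry(b1,left), robot_in(rmD)}
    → {ball_in(b4,rmD), carry(b1,left), robot_in(rmD)}
  through step 1 (go(rmB,rmD)): drop {robot_in(rmD)}, keep {ball_in(b4,rmD), carry(b1,left)}, require {robot_in(rmB)}
    → {ball_in(b4,rmD), carry(b1,left), robot_in(rmB)}

== RESULT ==
["ball_in(b4,rmD)", "carry(b1,left)", "robot_in(rmB)"]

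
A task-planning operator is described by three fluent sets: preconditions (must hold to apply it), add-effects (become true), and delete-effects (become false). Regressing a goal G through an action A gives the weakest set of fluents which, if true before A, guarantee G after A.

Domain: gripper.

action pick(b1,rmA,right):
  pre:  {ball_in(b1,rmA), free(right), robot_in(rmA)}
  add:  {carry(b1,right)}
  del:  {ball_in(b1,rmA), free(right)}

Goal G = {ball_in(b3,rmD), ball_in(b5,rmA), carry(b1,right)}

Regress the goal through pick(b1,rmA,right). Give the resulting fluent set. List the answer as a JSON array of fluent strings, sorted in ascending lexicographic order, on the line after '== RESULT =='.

Regress:
  G ∩ del = {}  (empty — regression defined)
  G \ add = {ball_in(b3,rmD), ball_in(b5,rmA), carry(b1,right)} \ {carry(b1,right)} = {ball_in(b3,rmD), ball_in(b5,rmA)}
  ∪ pre   = {ball_in(b3,rmD), ball_in(b5,rmA)} ∪ {ball_in(b1,rmA), free(right), robot_in(rmA)}
          = {ball_in(b1,rmA), ball_in(b3,rmD), ball_in(b5,rmA), free(right), robot_in(rmA)}

== RESULT ==
["ball_in(b1,rmA)", "ball_in(b3,rmD)", "ball_in(b5,rmA)", "free(right)", "robot_in(rmA)"]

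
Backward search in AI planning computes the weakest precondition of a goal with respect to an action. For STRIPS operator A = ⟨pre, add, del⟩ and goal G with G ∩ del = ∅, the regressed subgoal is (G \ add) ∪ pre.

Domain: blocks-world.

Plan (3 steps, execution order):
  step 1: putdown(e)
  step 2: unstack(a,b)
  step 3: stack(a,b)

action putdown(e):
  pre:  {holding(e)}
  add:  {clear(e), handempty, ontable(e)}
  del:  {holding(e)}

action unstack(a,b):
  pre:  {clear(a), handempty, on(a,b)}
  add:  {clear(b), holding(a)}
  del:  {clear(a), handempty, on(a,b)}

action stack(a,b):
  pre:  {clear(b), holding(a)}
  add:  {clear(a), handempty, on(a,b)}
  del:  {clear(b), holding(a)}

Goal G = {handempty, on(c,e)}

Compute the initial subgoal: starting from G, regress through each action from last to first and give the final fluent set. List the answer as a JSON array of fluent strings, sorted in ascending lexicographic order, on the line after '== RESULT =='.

Regress step by step:
  through step 3 (stack(a,b)): drop {handempty}, keep {on(c,e)}, require {clear(b), holding(a)}
    → {clear(b), holding(a), on(c,e)}
  through step 2 (unstack(a,b)): drop {clear(b), holding(a)}, keep {on(c,e)}, require {clear(a), handempty, on(a,b)}
    → {clear(a), handempty, on(a,b), on(c,e)}
  through step 1 (putdown(e)): drop {handempty}, keep {clear(a), on(a,b), on(c,e)}, require {holding(e)}
    → {clear(a), holding(e), on(a,b), on(c,e)}

== RESULT ==
["clear(a)", "holding(e)", "on(a,b)", "on(c,e)"]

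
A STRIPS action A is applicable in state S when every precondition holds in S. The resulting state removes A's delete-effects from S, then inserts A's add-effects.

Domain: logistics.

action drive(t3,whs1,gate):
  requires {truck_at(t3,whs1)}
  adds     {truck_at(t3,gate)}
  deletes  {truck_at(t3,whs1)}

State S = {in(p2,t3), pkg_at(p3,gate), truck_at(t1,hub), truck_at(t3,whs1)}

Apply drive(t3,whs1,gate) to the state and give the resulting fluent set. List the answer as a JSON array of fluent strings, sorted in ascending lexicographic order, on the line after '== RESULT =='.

Progress:
  pre ⊆ S: {truck_at(t3,whs1)} ⊆ S  — applicable
  S \ del = {in(p2,t3), pkg_at(p3,gate), truck_at(t1,hub)}
  ∪ add   = {in(p2,t3), pkg_at(p3,gate), truck_at(t1,hub), truck_at(t3,gate)}

== RESULT ==
["in(p2,t3)", "pkg_at(p3,gate)", "truck_at(t1,hub)", "truck_at(t3,gate)"]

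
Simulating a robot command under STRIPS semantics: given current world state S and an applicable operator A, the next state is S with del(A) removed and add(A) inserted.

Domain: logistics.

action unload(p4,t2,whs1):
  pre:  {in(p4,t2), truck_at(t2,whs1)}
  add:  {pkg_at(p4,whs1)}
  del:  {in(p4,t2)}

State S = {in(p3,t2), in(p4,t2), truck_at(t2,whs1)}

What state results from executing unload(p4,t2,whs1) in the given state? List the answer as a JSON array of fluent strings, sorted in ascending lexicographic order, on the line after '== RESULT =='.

Progress:
  pre ⊆ S: {in(p4,t2), truck_at(t2,whs1)} ⊆ S  — applicable
  S \ del = {in(p3,t2), truck_at(t2,whs1)}
  ∪ add   = {in(p3,t2), pkg_at(p4,whs1), truck_at(t2,whs1)}

== RESULT ==
["in(p3,t2)", "pkg_at(p4,whs1)", "truck_at(t2,whs1)"]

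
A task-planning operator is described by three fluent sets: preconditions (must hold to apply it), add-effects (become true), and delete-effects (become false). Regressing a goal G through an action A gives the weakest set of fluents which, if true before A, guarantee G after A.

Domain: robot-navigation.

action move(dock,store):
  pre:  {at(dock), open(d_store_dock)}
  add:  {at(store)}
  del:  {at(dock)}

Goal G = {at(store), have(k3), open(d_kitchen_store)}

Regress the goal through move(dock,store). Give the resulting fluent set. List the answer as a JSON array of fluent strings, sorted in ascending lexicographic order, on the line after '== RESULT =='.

Regress:
  G ∩ del = {}  (empty — regression defined)
  G \ add = {at(store), have(k3), open(d_kitchen_store)} \ {at(store)} = {have(k3), open(d_kitchen_store)}
  ∪ pre   = {have(k3), open(d_kitchen_store)} ∪ {at(dock), open(d_store_dock)}
          = {at(dock), have(k3), open(d_kitchen_store), open(d_store_dock)}

== RESULT ==
["at(dock)", "have(k3)", "open(d_kitchen_store)", "open(d_store_dock)"]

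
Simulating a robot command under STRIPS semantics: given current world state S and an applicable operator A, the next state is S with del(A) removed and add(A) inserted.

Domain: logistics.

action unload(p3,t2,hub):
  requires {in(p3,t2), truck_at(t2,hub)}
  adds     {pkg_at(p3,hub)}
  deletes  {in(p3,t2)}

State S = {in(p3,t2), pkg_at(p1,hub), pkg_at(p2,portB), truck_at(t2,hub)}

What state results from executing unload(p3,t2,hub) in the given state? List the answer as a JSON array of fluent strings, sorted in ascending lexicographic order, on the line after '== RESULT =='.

Progress:
  pre ⊆ S: {in(p3,t2), truck_at(t2,hub)} ⊆ S  — applicable
  S \ del = {pkg_at(p1,hub), pkg_at(p2,portB), truck_at(t2,hub)}
  ∪ add   = {pkg_at(p1,hub), pkg_at(p2,portB), pkg_at(p3,hub), truck_at(t2,hub)}

== RESULT ==
["pkg_at(p1,hub)", "pkg_at(p2,portB)", "pkg_at(p3,hub)", "truck_at(t2,hub)"]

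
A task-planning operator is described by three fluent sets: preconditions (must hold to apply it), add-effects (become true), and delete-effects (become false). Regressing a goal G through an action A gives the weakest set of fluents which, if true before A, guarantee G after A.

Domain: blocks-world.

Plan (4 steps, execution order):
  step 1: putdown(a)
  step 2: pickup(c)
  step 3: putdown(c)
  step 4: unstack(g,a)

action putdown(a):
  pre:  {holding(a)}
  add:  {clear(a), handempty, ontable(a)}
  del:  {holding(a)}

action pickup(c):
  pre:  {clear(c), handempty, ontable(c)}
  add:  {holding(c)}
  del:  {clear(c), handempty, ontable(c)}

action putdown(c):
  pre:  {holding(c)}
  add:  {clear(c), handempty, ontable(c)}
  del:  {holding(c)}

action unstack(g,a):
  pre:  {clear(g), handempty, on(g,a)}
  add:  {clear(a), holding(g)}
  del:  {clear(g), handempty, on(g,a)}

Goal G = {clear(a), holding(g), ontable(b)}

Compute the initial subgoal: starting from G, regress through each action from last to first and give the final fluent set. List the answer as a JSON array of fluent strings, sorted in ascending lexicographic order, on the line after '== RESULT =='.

Regress step by step:
  through step 4 (unstack(g,a)): drop {clear(a), holding(g)}, keep {ontable(b)}, require {clear(g), handempty, on(g,a)}
    → {clear(g), handempty, on(g,a), ontable(b)}
  through step 3 (putdown(c)): drop {handempty}, keep {clear(g), on(g,a), ontable(b)}, require {holding(c)}
    → {clear(g), holding(c), on(g,a), ontable(b)}
  through step 2 (pickup(c)): drop {holding(c)}, keep {clear(g), on(g,a), ontable(b)}, require {clear(c), handempty, ontable(c)}
    → {clear(c), clear(g), handempty, on(g,a), ontable(b), ontable(c)}
  through step 1 (putdown(a)): drop {handempty}, keep {clear(c), clear(g), on(g,a), ontable(b), ontable(c)}, require {holding(a)}
    → {clear(c), clear(g), holding(a), on(g,a), ontable(b), ontable(c)}

== RESULT ==
["clear(c)", "clear(g)", "holding(a)", "on(g,a)", "ontable(b)", "ontable(c)"]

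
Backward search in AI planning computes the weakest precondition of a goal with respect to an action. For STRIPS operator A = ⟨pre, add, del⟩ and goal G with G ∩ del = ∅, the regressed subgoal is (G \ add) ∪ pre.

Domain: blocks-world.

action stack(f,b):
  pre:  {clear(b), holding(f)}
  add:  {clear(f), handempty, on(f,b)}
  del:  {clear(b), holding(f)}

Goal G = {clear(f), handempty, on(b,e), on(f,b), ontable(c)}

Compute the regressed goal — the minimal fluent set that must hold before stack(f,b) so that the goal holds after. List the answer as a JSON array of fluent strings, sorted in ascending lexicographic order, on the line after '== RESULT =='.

Regress:
  G ∩ del = {}  (empty — regression defined)
  G \ add = {clear(f), handempty, on(b,e), on(f,b), ontable(c)} \ {clear(f), handempty, on(f,b)} = {on(b,e), ontable(c)}
  ∪ pre   = {on(b,e), ontable(c)} ∪ {clear(b), holding(f)}
          = {clear(b), holding(f), on(b,e), ontable(c)}

== RESULT ==
["clear(b)", "holding(f)", "on(b,e)", "ontable(c)"]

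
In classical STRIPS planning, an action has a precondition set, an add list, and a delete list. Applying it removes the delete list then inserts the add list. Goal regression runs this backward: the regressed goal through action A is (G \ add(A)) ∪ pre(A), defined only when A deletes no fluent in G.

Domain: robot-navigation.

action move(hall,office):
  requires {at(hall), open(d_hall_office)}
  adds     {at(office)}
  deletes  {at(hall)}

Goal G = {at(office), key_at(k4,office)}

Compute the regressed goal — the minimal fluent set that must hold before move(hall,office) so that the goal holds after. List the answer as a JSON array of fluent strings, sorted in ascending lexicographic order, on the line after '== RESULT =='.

Regress:
  G ∩ del = {}  (empty — regression defined)
  G \ add = {at(office), key_at(k4,office)} \ {at(office)} = {key_at(k4,office)}
  ∪ pre   = {key_at(k4,office)} ∪ {at(hall), open(d_hall_office)}
          = {at(hall), key_at(k4,office), open(d_hall_office)}

== RESULT ==
["at(hall)", "key_at(k4,office)", "open(d_hall_office)"]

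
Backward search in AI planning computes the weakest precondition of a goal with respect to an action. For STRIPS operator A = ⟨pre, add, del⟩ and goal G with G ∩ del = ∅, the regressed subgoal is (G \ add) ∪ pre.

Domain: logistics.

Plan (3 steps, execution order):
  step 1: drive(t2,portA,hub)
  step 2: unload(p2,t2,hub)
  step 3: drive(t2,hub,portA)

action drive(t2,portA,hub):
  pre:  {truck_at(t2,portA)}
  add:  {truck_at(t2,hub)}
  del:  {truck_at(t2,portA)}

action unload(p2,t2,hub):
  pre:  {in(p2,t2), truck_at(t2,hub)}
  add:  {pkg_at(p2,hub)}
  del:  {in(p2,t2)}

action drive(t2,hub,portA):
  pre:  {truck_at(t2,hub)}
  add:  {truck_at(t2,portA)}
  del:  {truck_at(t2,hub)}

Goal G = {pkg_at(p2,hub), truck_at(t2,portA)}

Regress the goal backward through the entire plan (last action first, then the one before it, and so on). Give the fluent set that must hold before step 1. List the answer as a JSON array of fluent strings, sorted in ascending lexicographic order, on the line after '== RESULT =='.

Work backward from the goal:
  through step 3 (drive(t2,hub,portA)): drop {truck_at(t2,portA)}, keep {pkg_at(p2,hub)}, require {truck_at(t2,hub)}
    → {pkg_at(p2,hub), truck_at(t2,hub)}
  through step 2 (unload(p2,t2,hub)): drop {pkg_at(p2,hub)}, keep {truck_at(t2,hub)}, require {in(p2,t2), truck_at(t2,hub)}
    → {in(p2,t2), truck_at(t2,hub)}
  through step 1 (drive(t2,portA,hub)): drop {truck_at(t2,hub)}, keep {in(p2,t2)}, require {truck_at(t2,portA)}
    → {in(p2,t2), truck_at(t2,portA)}

== RESULT ==
["in(p2,t2)", "truck_at(t2,portA)"]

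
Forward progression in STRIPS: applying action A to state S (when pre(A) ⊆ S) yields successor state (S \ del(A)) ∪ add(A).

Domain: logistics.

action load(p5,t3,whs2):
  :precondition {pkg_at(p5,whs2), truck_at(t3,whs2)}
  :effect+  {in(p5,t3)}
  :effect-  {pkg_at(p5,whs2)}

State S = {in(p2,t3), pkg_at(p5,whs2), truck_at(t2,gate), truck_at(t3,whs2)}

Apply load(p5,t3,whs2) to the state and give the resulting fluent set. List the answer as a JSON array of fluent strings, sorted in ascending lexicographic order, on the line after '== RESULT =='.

Progress:
  pre ⊆ S: {pkg_at(p5,whs2), truck_at(t3,whs2)} ⊆ S  — applicable
  S \ del = {in(p2,t3), truck_at(t2,gate), truck_at(t3,whs2)}
  ∪ add   = {in(p2,t3), in(p5,t3), truck_at(t2,gate), truck_at(t3,whs2)}

== RESULT ==
["in(p2,t3)", "in(p5,t3)", "truck_at(t2,gate)", "truck_at(t3,whs2)"]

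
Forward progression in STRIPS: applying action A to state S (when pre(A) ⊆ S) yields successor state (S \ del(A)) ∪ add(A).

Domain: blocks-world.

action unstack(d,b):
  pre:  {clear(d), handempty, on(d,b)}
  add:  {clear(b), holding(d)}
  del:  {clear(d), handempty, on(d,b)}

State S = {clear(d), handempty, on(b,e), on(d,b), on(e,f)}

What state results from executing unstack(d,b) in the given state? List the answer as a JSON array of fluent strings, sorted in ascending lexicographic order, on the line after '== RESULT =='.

Progress:
  pre ⊆ S: {clear(d), handempty, on(d,b)} ⊆ S  — applicable
  S \ del = {on(b,e), on(e,f)}
  ∪ add   = {clear(b), holding(d), on(b,e), on(e,f)}

== RESULT ==
["clear(b)", "holding(d)", "on(b,e)", "on(e,f)"]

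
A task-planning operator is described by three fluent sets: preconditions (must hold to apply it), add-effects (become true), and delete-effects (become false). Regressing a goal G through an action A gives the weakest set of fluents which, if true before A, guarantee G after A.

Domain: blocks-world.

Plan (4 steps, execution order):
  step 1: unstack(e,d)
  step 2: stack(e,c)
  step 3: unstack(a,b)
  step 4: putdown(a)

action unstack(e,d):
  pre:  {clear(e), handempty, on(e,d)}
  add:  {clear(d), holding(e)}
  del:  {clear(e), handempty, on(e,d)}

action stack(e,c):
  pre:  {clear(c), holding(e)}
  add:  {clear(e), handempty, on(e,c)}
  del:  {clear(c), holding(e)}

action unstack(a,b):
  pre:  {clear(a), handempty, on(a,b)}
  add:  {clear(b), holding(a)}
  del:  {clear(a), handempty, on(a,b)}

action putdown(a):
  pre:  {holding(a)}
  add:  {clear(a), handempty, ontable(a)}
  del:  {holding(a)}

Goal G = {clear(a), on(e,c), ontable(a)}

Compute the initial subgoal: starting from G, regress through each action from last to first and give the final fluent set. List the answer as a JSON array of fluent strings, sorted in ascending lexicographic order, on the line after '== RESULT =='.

Regress step by step:
  through step 4 (putdown(a)): drop {clear(a), ontable(a)}, keep {on(e,c)}, require {holding(a)}
    → {holding(a), on(e,c)}
  through step 3 (unstack(a,b)): drop {holding(a)}, keep {on(e,c)}, require {clear(a), handempty, on(a,b)}
    → {clear(a), handempty, on(a,b), on(e,c)}
  through step 2 (stack(e,c)): drop {handempty, on(e,c)}, keep {clear(a), on(a,b)}, require {clear(c), holding(e)}
    → {clear(a), clear(c), holding(e), on(a,b)}
  through step 1 (unstack(e,d)): drop {holding(e)}, keep {clear(a), clear(c), on(a,b)}, require {clear(e), handempty, on(e,d)}
    → {clear(a), clear(c), clear(e), handempty, on(a,b), on(e,d)}

== RESULT ==
["clear(a)", "clear(c)", "clear(e)", "handempty", "on(a,b)", "on(e,d)"]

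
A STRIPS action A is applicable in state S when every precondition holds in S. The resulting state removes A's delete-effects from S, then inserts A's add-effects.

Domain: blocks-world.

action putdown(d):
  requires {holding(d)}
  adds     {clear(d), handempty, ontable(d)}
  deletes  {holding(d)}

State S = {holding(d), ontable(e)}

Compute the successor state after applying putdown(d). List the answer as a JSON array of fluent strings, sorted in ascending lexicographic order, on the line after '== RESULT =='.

Progress:
  pre ⊆ S: {holding(d)} ⊆ S  — applicable
  S \ del = {ontable(e)}
  ∪ add   = {clear(d), handempty, ontable(d), ontable(e)}

== RESULT ==
["clear(d)", "handempty", "ontable(d)", "ontable(e)"]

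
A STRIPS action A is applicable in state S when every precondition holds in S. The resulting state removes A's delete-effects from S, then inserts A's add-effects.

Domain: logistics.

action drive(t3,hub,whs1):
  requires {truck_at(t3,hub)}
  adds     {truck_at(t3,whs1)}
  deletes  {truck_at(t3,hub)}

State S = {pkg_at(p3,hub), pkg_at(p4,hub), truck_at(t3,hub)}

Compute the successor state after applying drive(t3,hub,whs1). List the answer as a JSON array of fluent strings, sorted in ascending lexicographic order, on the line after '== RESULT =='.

Progress:
  pre ⊆ S: {truck_at(t3,hub)} ⊆ S  — applicable
  S \ del = {pkg_at(p3,hub), pkg_at(p4,hub)}
  ∪ add   = {pkg_at(p3,hub), pkg_at(p4,hub), truck_at(t3,whs1)}

== RESULT ==
["pkg_at(p3,hub)", "pkg_at(p4,hub)", "truck_at(t3,whs1)"]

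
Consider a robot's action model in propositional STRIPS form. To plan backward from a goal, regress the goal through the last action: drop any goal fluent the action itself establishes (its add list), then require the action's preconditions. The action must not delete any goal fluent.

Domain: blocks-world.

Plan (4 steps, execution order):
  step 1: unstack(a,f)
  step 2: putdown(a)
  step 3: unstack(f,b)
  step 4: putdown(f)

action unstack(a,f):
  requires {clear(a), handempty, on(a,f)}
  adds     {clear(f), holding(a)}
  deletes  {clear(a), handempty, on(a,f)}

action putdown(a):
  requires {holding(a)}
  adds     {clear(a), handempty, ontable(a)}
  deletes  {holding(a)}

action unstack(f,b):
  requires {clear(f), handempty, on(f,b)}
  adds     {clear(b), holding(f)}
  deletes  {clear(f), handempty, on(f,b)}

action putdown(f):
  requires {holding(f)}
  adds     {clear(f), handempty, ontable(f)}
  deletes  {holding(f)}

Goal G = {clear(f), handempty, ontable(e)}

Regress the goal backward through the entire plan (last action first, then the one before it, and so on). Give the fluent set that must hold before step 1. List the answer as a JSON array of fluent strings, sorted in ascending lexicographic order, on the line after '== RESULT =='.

Regress step by step:
  through step 4 (putdown(f)): drop {clear(f), handempty}, keep {ontable(e)}, require {holding(f)}
    → {holding(f), ontable(e)}
  through step 3 (unstack(f,b)): drop {holding(f)}, keep {ontable(e)}, require {clear(f), handempty, on(f,b)}
    → {clear(f), handempty, on(f,b), ontable(e)}
  through step 2 (putdown(a)): drop {handempty}, keep {clear(f), on(f,b), ontable(e)}, require {holding(a)}
    → {clear(f), holding(a), on(f,b), ontable(e)}
  through step 1 (unstack(a,f)): drop {clear(f), holding(a)}, keep {on(f,b), ontable(e)}, require {clear(a), handempty, on(a,f)}
    → {clear(a), handempty, on(a,f), on(f,b), ontable(e)}

== RESULT ==
["clear(a)", "handempty", "on(a,f)", "on(f,b)", "ontable(e)"]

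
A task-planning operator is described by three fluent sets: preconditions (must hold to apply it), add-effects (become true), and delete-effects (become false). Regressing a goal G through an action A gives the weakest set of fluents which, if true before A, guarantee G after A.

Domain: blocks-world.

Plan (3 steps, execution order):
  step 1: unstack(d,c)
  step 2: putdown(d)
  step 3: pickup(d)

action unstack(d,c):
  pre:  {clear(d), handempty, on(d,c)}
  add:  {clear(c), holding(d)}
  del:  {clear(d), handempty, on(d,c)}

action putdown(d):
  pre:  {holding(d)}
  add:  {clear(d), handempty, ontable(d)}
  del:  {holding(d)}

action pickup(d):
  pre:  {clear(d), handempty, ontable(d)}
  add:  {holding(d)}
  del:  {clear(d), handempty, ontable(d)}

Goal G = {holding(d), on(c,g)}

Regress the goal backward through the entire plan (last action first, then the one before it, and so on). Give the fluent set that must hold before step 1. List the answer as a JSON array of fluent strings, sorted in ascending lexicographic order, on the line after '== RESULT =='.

Work backward from the goal:
  through step 3 (pickup(d)): drop {holding(d)}, keep {on(c,g)}, require {clear(d), handempty, ontable(d)}
    → {clear(d), handempty, on(c,g), ontable(d)}
  through step 2 (putdown(d)): drop {clear(d), handempty, ontable(d)}, keep {on(c,g)}, require {holding(d)}
    → {holding(d), on(c,g)}
  through step 1 (unstack(d,c)): drop {holding(d)}, keep {on(c,g)}, require {clear(d), handempty, on(d,c)}
    → {clear(d), handempty, on(c,g), on(d,c)}

== RESULT ==
["clear(d)", "handempty", "on(c,g)", "on(d,c)"]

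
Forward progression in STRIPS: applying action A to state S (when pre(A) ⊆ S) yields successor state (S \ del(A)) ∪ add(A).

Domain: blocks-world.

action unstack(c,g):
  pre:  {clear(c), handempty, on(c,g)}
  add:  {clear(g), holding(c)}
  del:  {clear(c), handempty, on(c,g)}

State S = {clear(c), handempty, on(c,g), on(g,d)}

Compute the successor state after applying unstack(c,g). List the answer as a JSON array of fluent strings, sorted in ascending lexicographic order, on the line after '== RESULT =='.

Compute (S \ del) ∪ add:
  pre ⊆ S: {clear(c), handempty, on(c,g)} ⊆ S  — applicable
  S \ del = {on(g,d)}
  ∪ add   = {clear(g), holding(c), on(g,d)}

== RESULT ==
["clear(g)", "holding(c)", "on(g,d)"]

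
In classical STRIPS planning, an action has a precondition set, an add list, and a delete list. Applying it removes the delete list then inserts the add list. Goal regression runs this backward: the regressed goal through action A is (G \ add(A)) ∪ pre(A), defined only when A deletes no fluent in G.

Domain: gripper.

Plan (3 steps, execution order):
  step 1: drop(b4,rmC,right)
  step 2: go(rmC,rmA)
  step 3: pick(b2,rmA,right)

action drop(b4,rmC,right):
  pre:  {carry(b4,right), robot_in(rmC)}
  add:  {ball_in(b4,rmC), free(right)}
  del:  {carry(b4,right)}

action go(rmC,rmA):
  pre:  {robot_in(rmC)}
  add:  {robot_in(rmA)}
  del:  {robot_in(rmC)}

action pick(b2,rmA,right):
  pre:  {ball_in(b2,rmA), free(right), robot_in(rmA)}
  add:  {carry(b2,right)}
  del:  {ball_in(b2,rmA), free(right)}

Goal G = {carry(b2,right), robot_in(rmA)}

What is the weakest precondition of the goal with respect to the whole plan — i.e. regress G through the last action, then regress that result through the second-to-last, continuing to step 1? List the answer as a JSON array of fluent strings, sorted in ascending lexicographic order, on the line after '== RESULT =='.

Regress step by step:
  through step 3 (pick(b2,rmA,right)): drop {carry(b2,right)}, keep {robot_in(rmA)}, require {ball_in(b2,rmA), free(right), robot_in(rmA)}
    → {ball_in(b2,rmA), free(right), robot_in(rmA)}
  through step 2 (go(rmC,rmA)): drop {robot_in(rmA)}, keep {ball_in(b2,rmA), free(right)}, require {robot_in(rmC)}
    → {ball_in(b2,rmA), free(right), robot_in(rmC)}
  through step 1 (drop(b4,rmC,right)): drop {free(right)}, keep {ball_in(b2,rmA), robot_in(rmC)}, require {carry(b4,right), robot_in(rmC)}
    → {ball_in(b2,rmA), carry(b4,right), robot_in(rmC)}

== RESULT ==
["ball_in(b2,rmA)", "carry(b4,right)", "robot_in(rmC)"]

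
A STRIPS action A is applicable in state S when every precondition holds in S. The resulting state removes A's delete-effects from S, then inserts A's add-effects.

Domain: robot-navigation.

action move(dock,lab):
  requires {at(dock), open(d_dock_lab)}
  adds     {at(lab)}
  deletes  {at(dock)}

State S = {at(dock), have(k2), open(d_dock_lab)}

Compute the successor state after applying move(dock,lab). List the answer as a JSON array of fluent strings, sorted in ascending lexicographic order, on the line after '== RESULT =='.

Progress:
  pre ⊆ S: {at(dock), open(d_dock_lab)} ⊆ S  — applicable
  S \ del = {have(k2), open(d_dock_lab)}
  ∪ add   = {at(lab), have(k2), open(d_dock_lab)}

== RESULT ==
["at(lab)", "have(k2)", "open(d_dock_lab)"]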